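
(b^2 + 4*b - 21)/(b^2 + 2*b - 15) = (b + 7)/(b + 5)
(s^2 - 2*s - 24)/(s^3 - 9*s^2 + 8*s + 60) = (s + 4)/(s^2 - 3*s - 10)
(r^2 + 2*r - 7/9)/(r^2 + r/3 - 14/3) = (r - 1/3)/(r - 2)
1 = 1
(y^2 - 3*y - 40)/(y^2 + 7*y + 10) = (y - 8)/(y + 2)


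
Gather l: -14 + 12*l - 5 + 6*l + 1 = 18*l - 18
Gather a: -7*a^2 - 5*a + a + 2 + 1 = -7*a^2 - 4*a + 3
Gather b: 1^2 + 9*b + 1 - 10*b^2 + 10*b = -10*b^2 + 19*b + 2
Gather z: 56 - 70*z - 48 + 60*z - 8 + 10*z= 0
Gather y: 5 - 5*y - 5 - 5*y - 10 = -10*y - 10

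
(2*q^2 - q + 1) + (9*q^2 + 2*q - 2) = 11*q^2 + q - 1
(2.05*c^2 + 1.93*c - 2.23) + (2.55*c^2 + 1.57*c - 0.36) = 4.6*c^2 + 3.5*c - 2.59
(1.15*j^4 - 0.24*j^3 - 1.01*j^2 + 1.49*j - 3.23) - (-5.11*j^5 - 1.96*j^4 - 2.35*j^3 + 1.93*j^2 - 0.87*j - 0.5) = 5.11*j^5 + 3.11*j^4 + 2.11*j^3 - 2.94*j^2 + 2.36*j - 2.73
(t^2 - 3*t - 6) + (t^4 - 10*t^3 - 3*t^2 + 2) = t^4 - 10*t^3 - 2*t^2 - 3*t - 4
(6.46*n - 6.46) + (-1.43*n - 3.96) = 5.03*n - 10.42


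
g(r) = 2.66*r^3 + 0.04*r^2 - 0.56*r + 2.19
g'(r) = 7.98*r^2 + 0.08*r - 0.56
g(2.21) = 29.86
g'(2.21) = 38.59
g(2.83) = 61.21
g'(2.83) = 63.58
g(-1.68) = -9.37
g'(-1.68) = 21.83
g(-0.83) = 1.16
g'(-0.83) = 4.87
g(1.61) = 12.49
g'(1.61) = 20.25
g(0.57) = 2.38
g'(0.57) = 2.08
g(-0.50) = 2.15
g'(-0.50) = 1.40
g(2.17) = 28.34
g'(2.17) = 37.19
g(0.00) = 2.19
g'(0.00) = -0.56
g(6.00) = 574.83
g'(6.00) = 287.20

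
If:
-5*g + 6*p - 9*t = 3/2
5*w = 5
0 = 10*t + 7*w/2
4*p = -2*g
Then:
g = 33/160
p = -33/320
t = -7/20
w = 1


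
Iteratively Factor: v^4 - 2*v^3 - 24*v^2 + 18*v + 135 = (v - 5)*(v^3 + 3*v^2 - 9*v - 27) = (v - 5)*(v - 3)*(v^2 + 6*v + 9) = (v - 5)*(v - 3)*(v + 3)*(v + 3)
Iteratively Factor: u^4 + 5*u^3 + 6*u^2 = (u + 3)*(u^3 + 2*u^2) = u*(u + 3)*(u^2 + 2*u) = u*(u + 2)*(u + 3)*(u)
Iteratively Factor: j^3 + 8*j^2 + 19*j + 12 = (j + 1)*(j^2 + 7*j + 12) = (j + 1)*(j + 3)*(j + 4)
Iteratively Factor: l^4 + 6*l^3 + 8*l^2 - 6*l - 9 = (l + 1)*(l^3 + 5*l^2 + 3*l - 9) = (l - 1)*(l + 1)*(l^2 + 6*l + 9) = (l - 1)*(l + 1)*(l + 3)*(l + 3)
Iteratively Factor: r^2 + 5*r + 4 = (r + 1)*(r + 4)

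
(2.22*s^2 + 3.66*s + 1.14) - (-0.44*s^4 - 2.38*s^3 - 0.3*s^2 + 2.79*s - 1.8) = 0.44*s^4 + 2.38*s^3 + 2.52*s^2 + 0.87*s + 2.94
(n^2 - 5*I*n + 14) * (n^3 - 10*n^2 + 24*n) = n^5 - 10*n^4 - 5*I*n^4 + 38*n^3 + 50*I*n^3 - 140*n^2 - 120*I*n^2 + 336*n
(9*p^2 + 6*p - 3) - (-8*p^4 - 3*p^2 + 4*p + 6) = 8*p^4 + 12*p^2 + 2*p - 9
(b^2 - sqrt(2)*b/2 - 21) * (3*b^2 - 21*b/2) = 3*b^4 - 21*b^3/2 - 3*sqrt(2)*b^3/2 - 63*b^2 + 21*sqrt(2)*b^2/4 + 441*b/2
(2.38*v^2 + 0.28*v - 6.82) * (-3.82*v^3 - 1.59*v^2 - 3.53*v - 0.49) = -9.0916*v^5 - 4.8538*v^4 + 17.2058*v^3 + 8.6892*v^2 + 23.9374*v + 3.3418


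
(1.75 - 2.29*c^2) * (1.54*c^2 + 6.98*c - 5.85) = -3.5266*c^4 - 15.9842*c^3 + 16.0915*c^2 + 12.215*c - 10.2375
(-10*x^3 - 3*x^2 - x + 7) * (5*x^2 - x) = -50*x^5 - 5*x^4 - 2*x^3 + 36*x^2 - 7*x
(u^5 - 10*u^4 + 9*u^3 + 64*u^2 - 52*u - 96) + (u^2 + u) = u^5 - 10*u^4 + 9*u^3 + 65*u^2 - 51*u - 96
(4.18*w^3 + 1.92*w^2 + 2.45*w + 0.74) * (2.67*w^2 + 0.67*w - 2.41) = 11.1606*w^5 + 7.927*w^4 - 2.2459*w^3 - 1.0099*w^2 - 5.4087*w - 1.7834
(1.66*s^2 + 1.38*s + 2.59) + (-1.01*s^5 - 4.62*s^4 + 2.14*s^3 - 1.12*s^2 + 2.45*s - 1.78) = -1.01*s^5 - 4.62*s^4 + 2.14*s^3 + 0.54*s^2 + 3.83*s + 0.81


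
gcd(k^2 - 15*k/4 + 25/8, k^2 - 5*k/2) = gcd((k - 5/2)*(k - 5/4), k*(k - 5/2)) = k - 5/2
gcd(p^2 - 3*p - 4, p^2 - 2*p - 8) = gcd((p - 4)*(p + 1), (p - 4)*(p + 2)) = p - 4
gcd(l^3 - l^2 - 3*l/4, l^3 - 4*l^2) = l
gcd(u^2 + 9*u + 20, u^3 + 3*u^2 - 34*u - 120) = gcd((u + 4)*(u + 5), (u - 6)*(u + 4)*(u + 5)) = u^2 + 9*u + 20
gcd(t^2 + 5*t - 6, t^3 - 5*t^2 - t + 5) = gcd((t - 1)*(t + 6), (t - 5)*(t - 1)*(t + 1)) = t - 1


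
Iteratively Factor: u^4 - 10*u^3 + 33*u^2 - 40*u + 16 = (u - 4)*(u^3 - 6*u^2 + 9*u - 4) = (u - 4)*(u - 1)*(u^2 - 5*u + 4) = (u - 4)^2*(u - 1)*(u - 1)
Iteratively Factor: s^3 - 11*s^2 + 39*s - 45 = (s - 5)*(s^2 - 6*s + 9) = (s - 5)*(s - 3)*(s - 3)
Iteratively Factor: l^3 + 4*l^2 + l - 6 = (l - 1)*(l^2 + 5*l + 6) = (l - 1)*(l + 3)*(l + 2)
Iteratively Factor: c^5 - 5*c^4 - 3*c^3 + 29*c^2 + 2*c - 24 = (c - 1)*(c^4 - 4*c^3 - 7*c^2 + 22*c + 24) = (c - 4)*(c - 1)*(c^3 - 7*c - 6) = (c - 4)*(c - 1)*(c + 1)*(c^2 - c - 6) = (c - 4)*(c - 3)*(c - 1)*(c + 1)*(c + 2)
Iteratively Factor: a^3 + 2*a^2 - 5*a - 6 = (a + 1)*(a^2 + a - 6) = (a - 2)*(a + 1)*(a + 3)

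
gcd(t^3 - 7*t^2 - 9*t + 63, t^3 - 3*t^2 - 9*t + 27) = t^2 - 9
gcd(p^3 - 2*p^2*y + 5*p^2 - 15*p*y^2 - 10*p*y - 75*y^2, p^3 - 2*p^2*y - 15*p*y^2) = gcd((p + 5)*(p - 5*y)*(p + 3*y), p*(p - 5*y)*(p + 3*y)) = -p^2 + 2*p*y + 15*y^2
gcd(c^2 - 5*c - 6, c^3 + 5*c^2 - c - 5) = c + 1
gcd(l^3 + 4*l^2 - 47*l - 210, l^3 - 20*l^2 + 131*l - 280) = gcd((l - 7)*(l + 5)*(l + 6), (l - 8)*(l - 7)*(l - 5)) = l - 7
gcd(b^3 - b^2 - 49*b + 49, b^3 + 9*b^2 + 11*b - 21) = b^2 + 6*b - 7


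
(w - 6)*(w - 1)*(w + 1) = w^3 - 6*w^2 - w + 6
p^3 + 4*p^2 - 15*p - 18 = (p - 3)*(p + 1)*(p + 6)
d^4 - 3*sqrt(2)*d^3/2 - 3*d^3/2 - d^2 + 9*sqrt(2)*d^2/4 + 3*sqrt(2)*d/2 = d*(d - 2)*(d + 1/2)*(d - 3*sqrt(2)/2)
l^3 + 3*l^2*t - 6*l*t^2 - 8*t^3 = (l - 2*t)*(l + t)*(l + 4*t)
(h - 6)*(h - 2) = h^2 - 8*h + 12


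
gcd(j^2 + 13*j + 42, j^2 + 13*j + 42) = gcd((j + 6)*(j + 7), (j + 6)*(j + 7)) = j^2 + 13*j + 42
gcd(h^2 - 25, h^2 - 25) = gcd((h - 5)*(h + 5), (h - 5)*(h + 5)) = h^2 - 25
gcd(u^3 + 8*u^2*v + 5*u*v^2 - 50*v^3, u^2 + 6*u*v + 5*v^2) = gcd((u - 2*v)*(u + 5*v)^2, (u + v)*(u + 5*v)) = u + 5*v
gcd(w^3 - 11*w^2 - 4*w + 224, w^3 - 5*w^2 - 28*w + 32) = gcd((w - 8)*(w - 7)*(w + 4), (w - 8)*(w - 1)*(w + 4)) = w^2 - 4*w - 32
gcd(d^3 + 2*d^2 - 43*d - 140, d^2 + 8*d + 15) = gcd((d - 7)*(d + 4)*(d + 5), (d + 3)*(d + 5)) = d + 5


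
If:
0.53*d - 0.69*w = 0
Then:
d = 1.30188679245283*w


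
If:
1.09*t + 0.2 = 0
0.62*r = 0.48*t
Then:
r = -0.14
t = -0.18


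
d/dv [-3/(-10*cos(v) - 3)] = 30*sin(v)/(10*cos(v) + 3)^2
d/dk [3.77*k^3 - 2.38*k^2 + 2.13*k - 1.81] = 11.31*k^2 - 4.76*k + 2.13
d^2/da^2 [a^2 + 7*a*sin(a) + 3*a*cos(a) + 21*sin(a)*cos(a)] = -7*a*sin(a) - 3*a*cos(a) - 6*sin(a) - 42*sin(2*a) + 14*cos(a) + 2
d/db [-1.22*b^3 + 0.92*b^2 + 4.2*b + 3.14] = -3.66*b^2 + 1.84*b + 4.2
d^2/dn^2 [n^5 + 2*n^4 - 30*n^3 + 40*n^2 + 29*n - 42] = 20*n^3 + 24*n^2 - 180*n + 80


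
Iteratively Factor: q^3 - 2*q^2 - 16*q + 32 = (q + 4)*(q^2 - 6*q + 8) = (q - 4)*(q + 4)*(q - 2)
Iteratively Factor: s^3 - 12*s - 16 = (s - 4)*(s^2 + 4*s + 4) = (s - 4)*(s + 2)*(s + 2)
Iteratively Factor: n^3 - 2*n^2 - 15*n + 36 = (n - 3)*(n^2 + n - 12) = (n - 3)*(n + 4)*(n - 3)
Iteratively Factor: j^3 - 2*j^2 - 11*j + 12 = (j - 1)*(j^2 - j - 12) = (j - 1)*(j + 3)*(j - 4)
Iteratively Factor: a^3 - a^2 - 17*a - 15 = (a + 3)*(a^2 - 4*a - 5) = (a + 1)*(a + 3)*(a - 5)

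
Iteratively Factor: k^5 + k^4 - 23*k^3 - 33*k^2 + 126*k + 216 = (k + 3)*(k^4 - 2*k^3 - 17*k^2 + 18*k + 72) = (k - 3)*(k + 3)*(k^3 + k^2 - 14*k - 24) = (k - 3)*(k + 2)*(k + 3)*(k^2 - k - 12) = (k - 4)*(k - 3)*(k + 2)*(k + 3)*(k + 3)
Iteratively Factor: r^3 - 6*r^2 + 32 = (r + 2)*(r^2 - 8*r + 16) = (r - 4)*(r + 2)*(r - 4)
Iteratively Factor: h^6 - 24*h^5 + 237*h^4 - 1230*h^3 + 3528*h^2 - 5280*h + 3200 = (h - 5)*(h^5 - 19*h^4 + 142*h^3 - 520*h^2 + 928*h - 640) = (h - 5)*(h - 2)*(h^4 - 17*h^3 + 108*h^2 - 304*h + 320) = (h - 5)^2*(h - 2)*(h^3 - 12*h^2 + 48*h - 64) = (h - 5)^2*(h - 4)*(h - 2)*(h^2 - 8*h + 16) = (h - 5)^2*(h - 4)^2*(h - 2)*(h - 4)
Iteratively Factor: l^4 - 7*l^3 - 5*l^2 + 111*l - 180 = (l - 3)*(l^3 - 4*l^2 - 17*l + 60) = (l - 3)*(l + 4)*(l^2 - 8*l + 15) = (l - 5)*(l - 3)*(l + 4)*(l - 3)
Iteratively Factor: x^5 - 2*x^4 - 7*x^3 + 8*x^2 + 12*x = (x - 3)*(x^4 + x^3 - 4*x^2 - 4*x) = (x - 3)*(x + 2)*(x^3 - x^2 - 2*x) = (x - 3)*(x - 2)*(x + 2)*(x^2 + x) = x*(x - 3)*(x - 2)*(x + 2)*(x + 1)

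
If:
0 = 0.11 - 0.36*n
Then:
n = 0.31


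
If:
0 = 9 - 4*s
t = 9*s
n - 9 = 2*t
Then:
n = 99/2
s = 9/4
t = 81/4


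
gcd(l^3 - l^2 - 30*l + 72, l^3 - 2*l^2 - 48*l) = l + 6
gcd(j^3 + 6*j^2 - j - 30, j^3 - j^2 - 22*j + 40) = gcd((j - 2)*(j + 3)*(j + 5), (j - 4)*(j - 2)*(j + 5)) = j^2 + 3*j - 10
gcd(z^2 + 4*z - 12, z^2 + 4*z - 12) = z^2 + 4*z - 12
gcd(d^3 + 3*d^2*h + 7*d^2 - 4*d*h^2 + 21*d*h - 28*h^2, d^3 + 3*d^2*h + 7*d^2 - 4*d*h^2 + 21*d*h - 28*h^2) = d^3 + 3*d^2*h + 7*d^2 - 4*d*h^2 + 21*d*h - 28*h^2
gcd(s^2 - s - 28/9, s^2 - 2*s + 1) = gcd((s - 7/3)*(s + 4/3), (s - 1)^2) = 1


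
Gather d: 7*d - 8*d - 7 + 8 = 1 - d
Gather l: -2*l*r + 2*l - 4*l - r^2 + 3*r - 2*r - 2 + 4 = l*(-2*r - 2) - r^2 + r + 2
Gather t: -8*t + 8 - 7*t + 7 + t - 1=14 - 14*t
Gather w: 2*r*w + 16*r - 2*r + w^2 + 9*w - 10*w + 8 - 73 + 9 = 14*r + w^2 + w*(2*r - 1) - 56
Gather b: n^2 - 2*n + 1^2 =n^2 - 2*n + 1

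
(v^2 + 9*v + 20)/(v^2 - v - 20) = (v + 5)/(v - 5)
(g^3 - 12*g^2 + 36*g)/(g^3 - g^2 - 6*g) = (-g^2 + 12*g - 36)/(-g^2 + g + 6)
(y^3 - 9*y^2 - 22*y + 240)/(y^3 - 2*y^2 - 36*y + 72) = (y^2 - 3*y - 40)/(y^2 + 4*y - 12)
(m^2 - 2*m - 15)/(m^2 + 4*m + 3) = (m - 5)/(m + 1)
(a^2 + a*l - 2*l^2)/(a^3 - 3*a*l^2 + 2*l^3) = 1/(a - l)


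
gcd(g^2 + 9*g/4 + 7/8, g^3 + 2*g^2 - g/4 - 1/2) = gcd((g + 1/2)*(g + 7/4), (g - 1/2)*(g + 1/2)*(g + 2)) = g + 1/2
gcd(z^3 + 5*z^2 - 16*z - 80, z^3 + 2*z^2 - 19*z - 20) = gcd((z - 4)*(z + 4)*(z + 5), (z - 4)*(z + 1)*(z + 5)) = z^2 + z - 20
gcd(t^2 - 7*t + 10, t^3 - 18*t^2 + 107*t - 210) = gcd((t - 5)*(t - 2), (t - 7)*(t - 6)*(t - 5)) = t - 5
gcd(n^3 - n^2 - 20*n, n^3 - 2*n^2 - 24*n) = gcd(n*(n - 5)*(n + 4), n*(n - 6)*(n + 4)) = n^2 + 4*n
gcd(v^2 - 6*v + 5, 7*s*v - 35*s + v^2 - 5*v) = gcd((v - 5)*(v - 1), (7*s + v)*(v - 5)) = v - 5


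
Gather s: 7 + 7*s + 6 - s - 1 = 6*s + 12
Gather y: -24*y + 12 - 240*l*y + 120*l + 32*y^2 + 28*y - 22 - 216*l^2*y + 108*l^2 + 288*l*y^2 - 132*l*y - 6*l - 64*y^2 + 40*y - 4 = 108*l^2 + 114*l + y^2*(288*l - 32) + y*(-216*l^2 - 372*l + 44) - 14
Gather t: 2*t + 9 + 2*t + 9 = 4*t + 18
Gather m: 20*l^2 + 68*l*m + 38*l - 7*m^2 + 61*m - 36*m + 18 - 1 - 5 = 20*l^2 + 38*l - 7*m^2 + m*(68*l + 25) + 12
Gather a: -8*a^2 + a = -8*a^2 + a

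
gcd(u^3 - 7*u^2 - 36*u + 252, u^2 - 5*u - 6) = u - 6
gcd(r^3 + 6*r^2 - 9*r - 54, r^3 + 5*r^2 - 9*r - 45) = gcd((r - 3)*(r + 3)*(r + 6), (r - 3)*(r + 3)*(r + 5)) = r^2 - 9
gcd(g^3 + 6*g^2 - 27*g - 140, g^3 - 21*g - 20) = g^2 - g - 20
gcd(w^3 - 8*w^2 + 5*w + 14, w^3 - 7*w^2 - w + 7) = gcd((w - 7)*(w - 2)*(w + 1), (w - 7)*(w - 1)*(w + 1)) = w^2 - 6*w - 7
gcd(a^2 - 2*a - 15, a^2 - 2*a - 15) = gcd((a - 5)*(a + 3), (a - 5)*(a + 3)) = a^2 - 2*a - 15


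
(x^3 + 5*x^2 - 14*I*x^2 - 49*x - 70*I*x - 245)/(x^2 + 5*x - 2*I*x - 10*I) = (x^2 - 14*I*x - 49)/(x - 2*I)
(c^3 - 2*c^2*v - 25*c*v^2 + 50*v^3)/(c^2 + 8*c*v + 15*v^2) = (c^2 - 7*c*v + 10*v^2)/(c + 3*v)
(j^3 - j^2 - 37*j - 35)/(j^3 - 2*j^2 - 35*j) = (j + 1)/j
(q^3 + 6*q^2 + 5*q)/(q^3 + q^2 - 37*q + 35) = q*(q^2 + 6*q + 5)/(q^3 + q^2 - 37*q + 35)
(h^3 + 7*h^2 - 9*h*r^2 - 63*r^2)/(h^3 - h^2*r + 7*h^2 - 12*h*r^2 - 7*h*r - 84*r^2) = (-h + 3*r)/(-h + 4*r)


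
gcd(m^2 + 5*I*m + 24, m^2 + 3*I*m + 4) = 1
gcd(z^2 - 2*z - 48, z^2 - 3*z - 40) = z - 8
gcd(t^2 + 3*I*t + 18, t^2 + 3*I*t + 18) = t^2 + 3*I*t + 18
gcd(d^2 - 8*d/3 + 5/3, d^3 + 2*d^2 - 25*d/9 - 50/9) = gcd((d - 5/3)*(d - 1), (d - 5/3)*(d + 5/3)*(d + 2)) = d - 5/3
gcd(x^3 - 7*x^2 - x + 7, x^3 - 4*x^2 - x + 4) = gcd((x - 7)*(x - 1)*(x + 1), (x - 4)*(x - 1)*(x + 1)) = x^2 - 1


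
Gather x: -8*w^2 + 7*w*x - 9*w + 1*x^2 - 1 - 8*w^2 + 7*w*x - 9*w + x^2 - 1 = -16*w^2 + 14*w*x - 18*w + 2*x^2 - 2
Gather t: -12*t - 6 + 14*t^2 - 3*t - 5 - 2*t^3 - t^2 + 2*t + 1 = -2*t^3 + 13*t^2 - 13*t - 10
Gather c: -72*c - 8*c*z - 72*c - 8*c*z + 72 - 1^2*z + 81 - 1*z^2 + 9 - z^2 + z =c*(-16*z - 144) - 2*z^2 + 162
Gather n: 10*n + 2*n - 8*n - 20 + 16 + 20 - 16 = 4*n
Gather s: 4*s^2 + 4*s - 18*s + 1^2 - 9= 4*s^2 - 14*s - 8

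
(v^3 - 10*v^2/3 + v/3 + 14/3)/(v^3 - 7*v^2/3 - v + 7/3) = (v - 2)/(v - 1)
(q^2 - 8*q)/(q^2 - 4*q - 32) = q/(q + 4)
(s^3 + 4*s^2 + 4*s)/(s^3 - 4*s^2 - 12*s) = (s + 2)/(s - 6)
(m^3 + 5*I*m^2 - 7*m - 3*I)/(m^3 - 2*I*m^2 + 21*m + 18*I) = (m + I)/(m - 6*I)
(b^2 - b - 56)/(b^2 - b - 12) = (-b^2 + b + 56)/(-b^2 + b + 12)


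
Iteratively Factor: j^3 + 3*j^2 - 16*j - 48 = (j - 4)*(j^2 + 7*j + 12) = (j - 4)*(j + 4)*(j + 3)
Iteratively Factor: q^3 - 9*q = (q + 3)*(q^2 - 3*q) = (q - 3)*(q + 3)*(q)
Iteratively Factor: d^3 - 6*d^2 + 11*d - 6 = (d - 3)*(d^2 - 3*d + 2) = (d - 3)*(d - 1)*(d - 2)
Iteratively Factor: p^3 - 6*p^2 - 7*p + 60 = (p - 5)*(p^2 - p - 12) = (p - 5)*(p - 4)*(p + 3)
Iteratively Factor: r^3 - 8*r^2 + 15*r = (r)*(r^2 - 8*r + 15) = r*(r - 5)*(r - 3)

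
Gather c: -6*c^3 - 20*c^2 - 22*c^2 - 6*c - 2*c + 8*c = -6*c^3 - 42*c^2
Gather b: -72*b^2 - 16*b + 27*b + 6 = -72*b^2 + 11*b + 6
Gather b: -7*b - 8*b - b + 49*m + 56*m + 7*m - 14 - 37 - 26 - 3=-16*b + 112*m - 80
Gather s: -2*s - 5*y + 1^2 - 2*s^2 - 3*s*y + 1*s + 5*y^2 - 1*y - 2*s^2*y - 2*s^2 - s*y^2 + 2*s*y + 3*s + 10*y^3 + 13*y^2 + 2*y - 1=s^2*(-2*y - 4) + s*(-y^2 - y + 2) + 10*y^3 + 18*y^2 - 4*y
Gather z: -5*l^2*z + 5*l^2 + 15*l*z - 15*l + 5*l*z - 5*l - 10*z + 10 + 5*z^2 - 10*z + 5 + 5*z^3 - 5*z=5*l^2 - 20*l + 5*z^3 + 5*z^2 + z*(-5*l^2 + 20*l - 25) + 15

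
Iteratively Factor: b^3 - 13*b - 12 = (b + 3)*(b^2 - 3*b - 4) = (b + 1)*(b + 3)*(b - 4)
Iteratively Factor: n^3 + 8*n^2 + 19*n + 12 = (n + 1)*(n^2 + 7*n + 12) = (n + 1)*(n + 3)*(n + 4)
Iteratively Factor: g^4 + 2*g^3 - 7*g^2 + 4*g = (g - 1)*(g^3 + 3*g^2 - 4*g) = g*(g - 1)*(g^2 + 3*g - 4) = g*(g - 1)*(g + 4)*(g - 1)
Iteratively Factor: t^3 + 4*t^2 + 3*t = (t + 1)*(t^2 + 3*t) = t*(t + 1)*(t + 3)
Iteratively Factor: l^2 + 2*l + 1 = (l + 1)*(l + 1)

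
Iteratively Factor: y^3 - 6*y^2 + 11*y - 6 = (y - 3)*(y^2 - 3*y + 2) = (y - 3)*(y - 1)*(y - 2)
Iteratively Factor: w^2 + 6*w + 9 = (w + 3)*(w + 3)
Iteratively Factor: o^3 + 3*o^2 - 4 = (o + 2)*(o^2 + o - 2) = (o - 1)*(o + 2)*(o + 2)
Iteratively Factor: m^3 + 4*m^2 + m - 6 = (m - 1)*(m^2 + 5*m + 6) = (m - 1)*(m + 2)*(m + 3)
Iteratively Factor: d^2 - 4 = (d + 2)*(d - 2)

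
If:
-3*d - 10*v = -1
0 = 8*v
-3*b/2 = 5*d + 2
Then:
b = -22/9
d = 1/3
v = 0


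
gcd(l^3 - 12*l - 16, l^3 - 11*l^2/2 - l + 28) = l^2 - 2*l - 8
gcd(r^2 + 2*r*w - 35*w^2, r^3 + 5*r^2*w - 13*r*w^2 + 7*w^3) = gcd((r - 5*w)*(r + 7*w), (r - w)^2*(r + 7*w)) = r + 7*w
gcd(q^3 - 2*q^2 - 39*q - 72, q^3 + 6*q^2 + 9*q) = q^2 + 6*q + 9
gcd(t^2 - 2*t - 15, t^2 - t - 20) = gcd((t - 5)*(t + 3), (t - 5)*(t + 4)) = t - 5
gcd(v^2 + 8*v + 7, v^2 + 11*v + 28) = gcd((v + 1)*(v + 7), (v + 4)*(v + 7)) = v + 7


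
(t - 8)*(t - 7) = t^2 - 15*t + 56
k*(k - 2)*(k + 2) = k^3 - 4*k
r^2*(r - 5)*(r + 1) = r^4 - 4*r^3 - 5*r^2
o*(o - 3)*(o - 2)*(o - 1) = o^4 - 6*o^3 + 11*o^2 - 6*o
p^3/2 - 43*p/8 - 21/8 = (p/2 + 1/4)*(p - 7/2)*(p + 3)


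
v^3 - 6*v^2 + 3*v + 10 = (v - 5)*(v - 2)*(v + 1)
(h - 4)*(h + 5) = h^2 + h - 20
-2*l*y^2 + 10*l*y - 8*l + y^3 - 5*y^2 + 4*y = (-2*l + y)*(y - 4)*(y - 1)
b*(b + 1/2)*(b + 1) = b^3 + 3*b^2/2 + b/2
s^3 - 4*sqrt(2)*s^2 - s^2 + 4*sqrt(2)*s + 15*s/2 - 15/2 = (s - 1)*(s - 5*sqrt(2)/2)*(s - 3*sqrt(2)/2)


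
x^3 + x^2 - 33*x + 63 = (x - 3)^2*(x + 7)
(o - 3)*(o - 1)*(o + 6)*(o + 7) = o^4 + 9*o^3 - 7*o^2 - 129*o + 126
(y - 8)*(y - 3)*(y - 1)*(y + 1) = y^4 - 11*y^3 + 23*y^2 + 11*y - 24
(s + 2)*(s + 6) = s^2 + 8*s + 12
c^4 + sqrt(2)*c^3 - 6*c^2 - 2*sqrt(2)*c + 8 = (c - sqrt(2))^2*(c + sqrt(2))*(c + 2*sqrt(2))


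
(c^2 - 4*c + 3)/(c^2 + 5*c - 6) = (c - 3)/(c + 6)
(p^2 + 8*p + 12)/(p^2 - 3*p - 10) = (p + 6)/(p - 5)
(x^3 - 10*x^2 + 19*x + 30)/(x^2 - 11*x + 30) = x + 1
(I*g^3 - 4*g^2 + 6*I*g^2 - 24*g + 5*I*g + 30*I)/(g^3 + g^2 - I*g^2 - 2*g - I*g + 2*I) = (I*g^2 + g*(-5 + 6*I) - 30)/(g^2 + g - 2)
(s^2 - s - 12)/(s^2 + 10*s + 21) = (s - 4)/(s + 7)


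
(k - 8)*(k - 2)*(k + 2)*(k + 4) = k^4 - 4*k^3 - 36*k^2 + 16*k + 128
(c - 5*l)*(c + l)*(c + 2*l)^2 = c^4 - 17*c^2*l^2 - 36*c*l^3 - 20*l^4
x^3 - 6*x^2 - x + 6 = (x - 6)*(x - 1)*(x + 1)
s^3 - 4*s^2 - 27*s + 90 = (s - 6)*(s - 3)*(s + 5)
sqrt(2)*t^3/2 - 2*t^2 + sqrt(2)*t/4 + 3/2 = (t - 3*sqrt(2)/2)*(t - sqrt(2))*(sqrt(2)*t/2 + 1/2)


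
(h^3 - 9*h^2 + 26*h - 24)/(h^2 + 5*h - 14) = (h^2 - 7*h + 12)/(h + 7)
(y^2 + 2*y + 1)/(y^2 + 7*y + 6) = (y + 1)/(y + 6)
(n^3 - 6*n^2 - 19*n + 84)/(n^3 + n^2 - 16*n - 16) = (n^2 - 10*n + 21)/(n^2 - 3*n - 4)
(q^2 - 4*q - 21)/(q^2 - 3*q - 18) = (q - 7)/(q - 6)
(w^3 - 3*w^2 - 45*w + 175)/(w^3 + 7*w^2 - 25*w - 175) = (w - 5)/(w + 5)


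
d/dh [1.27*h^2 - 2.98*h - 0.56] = 2.54*h - 2.98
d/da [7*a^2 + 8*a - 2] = 14*a + 8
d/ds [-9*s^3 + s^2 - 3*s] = -27*s^2 + 2*s - 3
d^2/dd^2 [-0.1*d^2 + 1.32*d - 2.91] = -0.200000000000000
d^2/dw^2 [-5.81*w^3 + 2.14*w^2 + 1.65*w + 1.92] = 4.28 - 34.86*w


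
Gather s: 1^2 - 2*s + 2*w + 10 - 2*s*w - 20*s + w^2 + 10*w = s*(-2*w - 22) + w^2 + 12*w + 11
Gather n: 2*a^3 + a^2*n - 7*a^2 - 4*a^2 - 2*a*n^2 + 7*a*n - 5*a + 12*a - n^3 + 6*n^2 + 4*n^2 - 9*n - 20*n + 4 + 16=2*a^3 - 11*a^2 + 7*a - n^3 + n^2*(10 - 2*a) + n*(a^2 + 7*a - 29) + 20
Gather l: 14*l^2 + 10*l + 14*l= 14*l^2 + 24*l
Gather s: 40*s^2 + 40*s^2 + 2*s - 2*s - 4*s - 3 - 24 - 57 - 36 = 80*s^2 - 4*s - 120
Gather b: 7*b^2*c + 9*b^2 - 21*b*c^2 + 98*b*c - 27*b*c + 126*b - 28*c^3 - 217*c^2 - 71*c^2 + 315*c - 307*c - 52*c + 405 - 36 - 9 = b^2*(7*c + 9) + b*(-21*c^2 + 71*c + 126) - 28*c^3 - 288*c^2 - 44*c + 360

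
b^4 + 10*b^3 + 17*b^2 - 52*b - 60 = (b - 2)*(b + 1)*(b + 5)*(b + 6)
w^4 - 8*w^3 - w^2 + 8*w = w*(w - 8)*(w - 1)*(w + 1)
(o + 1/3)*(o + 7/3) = o^2 + 8*o/3 + 7/9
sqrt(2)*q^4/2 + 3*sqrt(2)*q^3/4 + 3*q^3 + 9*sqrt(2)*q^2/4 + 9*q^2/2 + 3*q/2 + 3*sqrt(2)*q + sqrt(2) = (q + 1/2)*(q + 1)*(q + 2*sqrt(2))*(sqrt(2)*q/2 + 1)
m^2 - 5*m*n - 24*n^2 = (m - 8*n)*(m + 3*n)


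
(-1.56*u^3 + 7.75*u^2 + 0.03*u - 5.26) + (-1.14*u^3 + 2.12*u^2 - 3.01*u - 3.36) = -2.7*u^3 + 9.87*u^2 - 2.98*u - 8.62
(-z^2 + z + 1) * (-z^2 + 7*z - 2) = z^4 - 8*z^3 + 8*z^2 + 5*z - 2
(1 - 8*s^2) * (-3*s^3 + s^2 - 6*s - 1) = 24*s^5 - 8*s^4 + 45*s^3 + 9*s^2 - 6*s - 1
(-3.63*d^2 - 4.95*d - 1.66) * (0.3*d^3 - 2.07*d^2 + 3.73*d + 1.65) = -1.089*d^5 + 6.0291*d^4 - 3.7914*d^3 - 21.0168*d^2 - 14.3593*d - 2.739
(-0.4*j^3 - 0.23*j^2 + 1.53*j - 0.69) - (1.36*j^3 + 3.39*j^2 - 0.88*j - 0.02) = -1.76*j^3 - 3.62*j^2 + 2.41*j - 0.67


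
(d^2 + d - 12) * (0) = 0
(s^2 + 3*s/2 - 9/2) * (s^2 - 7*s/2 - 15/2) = s^4 - 2*s^3 - 69*s^2/4 + 9*s/2 + 135/4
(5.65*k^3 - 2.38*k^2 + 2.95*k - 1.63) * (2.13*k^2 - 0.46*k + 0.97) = 12.0345*k^5 - 7.6684*k^4 + 12.8588*k^3 - 7.1375*k^2 + 3.6113*k - 1.5811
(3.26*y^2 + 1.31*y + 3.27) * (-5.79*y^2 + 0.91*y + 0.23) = -18.8754*y^4 - 4.6183*y^3 - 16.9914*y^2 + 3.277*y + 0.7521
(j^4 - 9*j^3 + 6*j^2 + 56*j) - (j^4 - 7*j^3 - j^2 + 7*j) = -2*j^3 + 7*j^2 + 49*j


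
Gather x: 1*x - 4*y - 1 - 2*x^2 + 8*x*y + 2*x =-2*x^2 + x*(8*y + 3) - 4*y - 1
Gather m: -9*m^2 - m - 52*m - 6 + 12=-9*m^2 - 53*m + 6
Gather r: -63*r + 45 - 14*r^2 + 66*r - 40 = -14*r^2 + 3*r + 5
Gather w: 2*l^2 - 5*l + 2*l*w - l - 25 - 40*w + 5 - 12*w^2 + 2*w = 2*l^2 - 6*l - 12*w^2 + w*(2*l - 38) - 20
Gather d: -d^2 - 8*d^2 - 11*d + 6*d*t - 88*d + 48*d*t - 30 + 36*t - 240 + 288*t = -9*d^2 + d*(54*t - 99) + 324*t - 270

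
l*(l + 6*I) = l^2 + 6*I*l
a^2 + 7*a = a*(a + 7)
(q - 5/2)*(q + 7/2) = q^2 + q - 35/4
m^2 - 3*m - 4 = (m - 4)*(m + 1)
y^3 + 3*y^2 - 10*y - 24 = (y - 3)*(y + 2)*(y + 4)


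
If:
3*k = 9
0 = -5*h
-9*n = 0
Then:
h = 0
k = 3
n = 0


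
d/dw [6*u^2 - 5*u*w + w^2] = -5*u + 2*w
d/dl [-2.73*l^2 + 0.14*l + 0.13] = 0.14 - 5.46*l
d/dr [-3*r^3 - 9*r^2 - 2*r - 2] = -9*r^2 - 18*r - 2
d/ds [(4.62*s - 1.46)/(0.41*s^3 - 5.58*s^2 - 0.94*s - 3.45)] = (-3.7884*s^3 + 27.5754*s^2 - 16.2936*s - 17.3114)/(0.1681*s^6 - 4.5756*s^5 + 30.3656*s^4 + 7.6614*s^3 + 39.3856*s^2 + 6.486*s + 11.9025)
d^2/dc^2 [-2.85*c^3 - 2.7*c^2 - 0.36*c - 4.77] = -17.1*c - 5.4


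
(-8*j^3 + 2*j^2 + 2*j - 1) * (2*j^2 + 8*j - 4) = -16*j^5 - 60*j^4 + 52*j^3 + 6*j^2 - 16*j + 4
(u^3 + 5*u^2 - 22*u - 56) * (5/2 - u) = -u^4 - 5*u^3/2 + 69*u^2/2 + u - 140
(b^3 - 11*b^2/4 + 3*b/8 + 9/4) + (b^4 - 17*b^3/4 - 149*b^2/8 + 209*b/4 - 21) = b^4 - 13*b^3/4 - 171*b^2/8 + 421*b/8 - 75/4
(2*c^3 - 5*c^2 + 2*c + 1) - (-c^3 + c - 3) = 3*c^3 - 5*c^2 + c + 4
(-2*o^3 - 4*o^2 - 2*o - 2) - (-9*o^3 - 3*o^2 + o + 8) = 7*o^3 - o^2 - 3*o - 10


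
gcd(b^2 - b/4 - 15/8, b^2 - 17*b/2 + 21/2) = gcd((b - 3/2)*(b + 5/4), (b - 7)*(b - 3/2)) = b - 3/2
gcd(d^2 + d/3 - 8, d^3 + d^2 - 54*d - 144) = d + 3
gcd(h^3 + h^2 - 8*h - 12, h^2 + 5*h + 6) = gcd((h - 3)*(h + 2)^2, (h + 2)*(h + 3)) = h + 2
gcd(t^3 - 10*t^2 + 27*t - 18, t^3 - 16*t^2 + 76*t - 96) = t - 6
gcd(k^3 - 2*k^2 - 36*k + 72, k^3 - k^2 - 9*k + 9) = 1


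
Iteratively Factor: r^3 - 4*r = (r - 2)*(r^2 + 2*r) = r*(r - 2)*(r + 2)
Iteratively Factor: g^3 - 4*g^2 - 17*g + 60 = (g - 3)*(g^2 - g - 20) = (g - 5)*(g - 3)*(g + 4)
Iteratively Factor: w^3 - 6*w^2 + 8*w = (w - 2)*(w^2 - 4*w) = w*(w - 2)*(w - 4)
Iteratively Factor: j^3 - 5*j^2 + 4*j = (j - 4)*(j^2 - j) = (j - 4)*(j - 1)*(j)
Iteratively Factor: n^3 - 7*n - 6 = (n - 3)*(n^2 + 3*n + 2) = (n - 3)*(n + 1)*(n + 2)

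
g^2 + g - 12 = (g - 3)*(g + 4)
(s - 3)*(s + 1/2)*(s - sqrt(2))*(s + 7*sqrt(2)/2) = s^4 - 5*s^3/2 + 5*sqrt(2)*s^3/2 - 25*sqrt(2)*s^2/4 - 17*s^2/2 - 15*sqrt(2)*s/4 + 35*s/2 + 21/2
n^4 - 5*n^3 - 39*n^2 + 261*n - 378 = (n - 6)*(n - 3)^2*(n + 7)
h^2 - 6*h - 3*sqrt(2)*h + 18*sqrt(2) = (h - 6)*(h - 3*sqrt(2))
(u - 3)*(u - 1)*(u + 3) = u^3 - u^2 - 9*u + 9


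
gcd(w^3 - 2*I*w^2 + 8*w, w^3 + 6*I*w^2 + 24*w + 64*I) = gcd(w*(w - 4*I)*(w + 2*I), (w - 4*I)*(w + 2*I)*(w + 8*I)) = w^2 - 2*I*w + 8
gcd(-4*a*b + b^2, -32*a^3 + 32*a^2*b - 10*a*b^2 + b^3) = 4*a - b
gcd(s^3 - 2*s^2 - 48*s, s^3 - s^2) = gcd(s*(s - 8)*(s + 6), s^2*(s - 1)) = s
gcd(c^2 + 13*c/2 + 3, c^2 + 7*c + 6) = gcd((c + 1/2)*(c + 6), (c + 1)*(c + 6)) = c + 6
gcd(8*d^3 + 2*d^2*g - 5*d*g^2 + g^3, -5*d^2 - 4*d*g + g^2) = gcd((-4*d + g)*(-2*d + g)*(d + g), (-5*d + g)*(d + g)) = d + g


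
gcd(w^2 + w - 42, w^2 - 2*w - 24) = w - 6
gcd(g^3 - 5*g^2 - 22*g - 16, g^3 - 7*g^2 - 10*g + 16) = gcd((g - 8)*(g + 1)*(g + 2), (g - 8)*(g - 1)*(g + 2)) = g^2 - 6*g - 16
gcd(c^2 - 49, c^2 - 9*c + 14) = c - 7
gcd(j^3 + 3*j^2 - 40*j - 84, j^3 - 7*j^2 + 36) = j^2 - 4*j - 12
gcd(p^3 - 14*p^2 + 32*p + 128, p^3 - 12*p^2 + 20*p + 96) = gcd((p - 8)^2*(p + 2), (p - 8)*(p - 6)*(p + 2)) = p^2 - 6*p - 16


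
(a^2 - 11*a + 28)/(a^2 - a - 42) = (a - 4)/(a + 6)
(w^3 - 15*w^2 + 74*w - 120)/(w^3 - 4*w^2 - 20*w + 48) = (w^2 - 9*w + 20)/(w^2 + 2*w - 8)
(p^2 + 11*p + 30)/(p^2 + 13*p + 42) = (p + 5)/(p + 7)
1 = 1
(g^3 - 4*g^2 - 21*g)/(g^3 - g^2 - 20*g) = (-g^2 + 4*g + 21)/(-g^2 + g + 20)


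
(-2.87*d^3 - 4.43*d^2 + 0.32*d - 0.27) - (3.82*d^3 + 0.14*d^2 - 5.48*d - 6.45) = -6.69*d^3 - 4.57*d^2 + 5.8*d + 6.18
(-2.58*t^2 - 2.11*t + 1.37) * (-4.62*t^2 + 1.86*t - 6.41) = 11.9196*t^4 + 4.9494*t^3 + 6.2838*t^2 + 16.0733*t - 8.7817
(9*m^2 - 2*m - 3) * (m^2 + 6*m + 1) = 9*m^4 + 52*m^3 - 6*m^2 - 20*m - 3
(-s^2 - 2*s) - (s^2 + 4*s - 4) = -2*s^2 - 6*s + 4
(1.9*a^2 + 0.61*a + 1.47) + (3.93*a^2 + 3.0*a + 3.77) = 5.83*a^2 + 3.61*a + 5.24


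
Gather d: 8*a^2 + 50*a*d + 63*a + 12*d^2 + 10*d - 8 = 8*a^2 + 63*a + 12*d^2 + d*(50*a + 10) - 8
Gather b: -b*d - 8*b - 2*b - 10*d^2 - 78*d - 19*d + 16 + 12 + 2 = b*(-d - 10) - 10*d^2 - 97*d + 30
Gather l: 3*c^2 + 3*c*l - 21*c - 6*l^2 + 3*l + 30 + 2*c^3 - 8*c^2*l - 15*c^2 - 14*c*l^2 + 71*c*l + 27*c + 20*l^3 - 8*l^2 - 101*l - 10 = 2*c^3 - 12*c^2 + 6*c + 20*l^3 + l^2*(-14*c - 14) + l*(-8*c^2 + 74*c - 98) + 20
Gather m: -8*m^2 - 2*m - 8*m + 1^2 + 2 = -8*m^2 - 10*m + 3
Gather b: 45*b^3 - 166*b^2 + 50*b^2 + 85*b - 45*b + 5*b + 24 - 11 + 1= 45*b^3 - 116*b^2 + 45*b + 14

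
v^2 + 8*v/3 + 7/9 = (v + 1/3)*(v + 7/3)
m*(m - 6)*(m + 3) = m^3 - 3*m^2 - 18*m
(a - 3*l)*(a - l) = a^2 - 4*a*l + 3*l^2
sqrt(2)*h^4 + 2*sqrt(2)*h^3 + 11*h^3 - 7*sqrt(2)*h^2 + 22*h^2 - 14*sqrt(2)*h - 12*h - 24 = (h + 2)*(h - sqrt(2))*(h + 6*sqrt(2))*(sqrt(2)*h + 1)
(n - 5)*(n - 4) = n^2 - 9*n + 20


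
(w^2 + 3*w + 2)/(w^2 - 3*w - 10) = (w + 1)/(w - 5)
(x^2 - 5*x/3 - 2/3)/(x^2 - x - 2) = (x + 1/3)/(x + 1)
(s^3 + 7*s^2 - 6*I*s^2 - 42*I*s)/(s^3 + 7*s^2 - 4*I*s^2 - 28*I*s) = (s - 6*I)/(s - 4*I)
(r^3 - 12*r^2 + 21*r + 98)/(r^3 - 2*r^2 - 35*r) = (r^2 - 5*r - 14)/(r*(r + 5))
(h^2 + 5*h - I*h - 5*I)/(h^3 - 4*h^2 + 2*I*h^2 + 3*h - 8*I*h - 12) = (h + 5)/(h^2 + h*(-4 + 3*I) - 12*I)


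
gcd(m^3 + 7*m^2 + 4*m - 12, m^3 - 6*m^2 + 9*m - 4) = m - 1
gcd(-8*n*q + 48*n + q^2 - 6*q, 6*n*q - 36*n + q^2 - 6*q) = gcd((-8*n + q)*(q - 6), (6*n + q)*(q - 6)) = q - 6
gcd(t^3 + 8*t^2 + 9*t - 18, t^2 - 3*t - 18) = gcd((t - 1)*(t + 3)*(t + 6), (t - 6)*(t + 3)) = t + 3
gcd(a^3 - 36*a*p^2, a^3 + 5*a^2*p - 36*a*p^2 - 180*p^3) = -a^2 + 36*p^2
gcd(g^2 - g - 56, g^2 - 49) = g + 7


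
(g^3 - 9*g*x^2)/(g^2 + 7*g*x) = (g^2 - 9*x^2)/(g + 7*x)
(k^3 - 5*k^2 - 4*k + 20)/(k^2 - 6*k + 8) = (k^2 - 3*k - 10)/(k - 4)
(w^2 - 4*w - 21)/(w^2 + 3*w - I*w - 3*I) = (w - 7)/(w - I)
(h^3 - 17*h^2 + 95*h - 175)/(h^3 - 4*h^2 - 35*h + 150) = (h - 7)/(h + 6)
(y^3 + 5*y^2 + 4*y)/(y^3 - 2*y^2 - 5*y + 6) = y*(y^2 + 5*y + 4)/(y^3 - 2*y^2 - 5*y + 6)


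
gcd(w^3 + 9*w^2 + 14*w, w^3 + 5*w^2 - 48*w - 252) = 1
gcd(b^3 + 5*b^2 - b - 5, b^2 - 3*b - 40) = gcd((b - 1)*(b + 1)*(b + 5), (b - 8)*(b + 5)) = b + 5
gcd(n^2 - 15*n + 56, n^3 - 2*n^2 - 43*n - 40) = n - 8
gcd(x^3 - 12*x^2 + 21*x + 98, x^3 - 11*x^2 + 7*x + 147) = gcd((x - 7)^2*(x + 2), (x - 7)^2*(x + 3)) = x^2 - 14*x + 49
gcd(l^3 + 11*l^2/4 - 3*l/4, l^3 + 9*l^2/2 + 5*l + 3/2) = l + 3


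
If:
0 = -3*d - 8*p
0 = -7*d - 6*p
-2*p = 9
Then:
No Solution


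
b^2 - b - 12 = (b - 4)*(b + 3)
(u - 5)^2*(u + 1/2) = u^3 - 19*u^2/2 + 20*u + 25/2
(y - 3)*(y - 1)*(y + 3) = y^3 - y^2 - 9*y + 9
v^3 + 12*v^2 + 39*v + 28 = (v + 1)*(v + 4)*(v + 7)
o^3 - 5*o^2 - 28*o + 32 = (o - 8)*(o - 1)*(o + 4)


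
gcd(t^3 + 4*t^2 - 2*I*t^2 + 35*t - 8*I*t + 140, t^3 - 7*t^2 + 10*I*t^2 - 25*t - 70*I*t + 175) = t + 5*I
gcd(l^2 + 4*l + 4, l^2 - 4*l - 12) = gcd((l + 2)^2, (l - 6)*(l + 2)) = l + 2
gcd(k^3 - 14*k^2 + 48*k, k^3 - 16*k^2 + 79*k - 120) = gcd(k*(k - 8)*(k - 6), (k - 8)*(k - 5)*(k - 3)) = k - 8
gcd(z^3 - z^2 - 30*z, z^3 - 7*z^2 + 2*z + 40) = 1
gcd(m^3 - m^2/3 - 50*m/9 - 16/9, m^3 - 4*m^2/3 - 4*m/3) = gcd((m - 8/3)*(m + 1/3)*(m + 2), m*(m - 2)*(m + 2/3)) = 1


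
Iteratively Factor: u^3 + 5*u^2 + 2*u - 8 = (u + 4)*(u^2 + u - 2) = (u + 2)*(u + 4)*(u - 1)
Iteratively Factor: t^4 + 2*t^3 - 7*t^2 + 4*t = (t)*(t^3 + 2*t^2 - 7*t + 4) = t*(t - 1)*(t^2 + 3*t - 4) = t*(t - 1)*(t + 4)*(t - 1)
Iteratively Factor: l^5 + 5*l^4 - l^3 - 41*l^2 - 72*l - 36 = (l - 3)*(l^4 + 8*l^3 + 23*l^2 + 28*l + 12) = (l - 3)*(l + 2)*(l^3 + 6*l^2 + 11*l + 6) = (l - 3)*(l + 2)*(l + 3)*(l^2 + 3*l + 2) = (l - 3)*(l + 1)*(l + 2)*(l + 3)*(l + 2)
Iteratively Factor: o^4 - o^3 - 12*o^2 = (o)*(o^3 - o^2 - 12*o) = o*(o - 4)*(o^2 + 3*o) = o*(o - 4)*(o + 3)*(o)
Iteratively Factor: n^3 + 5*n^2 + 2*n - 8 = (n - 1)*(n^2 + 6*n + 8) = (n - 1)*(n + 2)*(n + 4)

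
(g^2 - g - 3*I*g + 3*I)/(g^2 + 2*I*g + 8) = (g^2 - g - 3*I*g + 3*I)/(g^2 + 2*I*g + 8)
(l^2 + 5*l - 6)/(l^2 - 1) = (l + 6)/(l + 1)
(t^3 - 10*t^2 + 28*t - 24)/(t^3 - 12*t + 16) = (t - 6)/(t + 4)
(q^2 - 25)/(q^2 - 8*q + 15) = (q + 5)/(q - 3)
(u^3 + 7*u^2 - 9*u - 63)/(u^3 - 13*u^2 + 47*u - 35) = (u^3 + 7*u^2 - 9*u - 63)/(u^3 - 13*u^2 + 47*u - 35)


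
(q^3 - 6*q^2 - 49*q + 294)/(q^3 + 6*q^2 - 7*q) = (q^2 - 13*q + 42)/(q*(q - 1))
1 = 1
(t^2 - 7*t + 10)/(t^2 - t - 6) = (-t^2 + 7*t - 10)/(-t^2 + t + 6)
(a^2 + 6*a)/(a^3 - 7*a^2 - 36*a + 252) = a/(a^2 - 13*a + 42)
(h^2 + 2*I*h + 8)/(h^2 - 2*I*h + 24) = (h - 2*I)/(h - 6*I)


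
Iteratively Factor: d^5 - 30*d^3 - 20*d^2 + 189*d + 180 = (d - 5)*(d^4 + 5*d^3 - 5*d^2 - 45*d - 36) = (d - 5)*(d - 3)*(d^3 + 8*d^2 + 19*d + 12) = (d - 5)*(d - 3)*(d + 3)*(d^2 + 5*d + 4) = (d - 5)*(d - 3)*(d + 1)*(d + 3)*(d + 4)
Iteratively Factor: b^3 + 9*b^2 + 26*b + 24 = (b + 2)*(b^2 + 7*b + 12) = (b + 2)*(b + 3)*(b + 4)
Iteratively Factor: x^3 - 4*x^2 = (x)*(x^2 - 4*x) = x*(x - 4)*(x)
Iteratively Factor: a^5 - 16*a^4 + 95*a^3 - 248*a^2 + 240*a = (a)*(a^4 - 16*a^3 + 95*a^2 - 248*a + 240) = a*(a - 4)*(a^3 - 12*a^2 + 47*a - 60) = a*(a - 5)*(a - 4)*(a^2 - 7*a + 12) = a*(a - 5)*(a - 4)^2*(a - 3)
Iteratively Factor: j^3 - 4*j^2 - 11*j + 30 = (j - 5)*(j^2 + j - 6) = (j - 5)*(j - 2)*(j + 3)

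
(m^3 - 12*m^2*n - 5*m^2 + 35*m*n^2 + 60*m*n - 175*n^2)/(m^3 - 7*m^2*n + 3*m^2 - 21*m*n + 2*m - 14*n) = (m^2 - 5*m*n - 5*m + 25*n)/(m^2 + 3*m + 2)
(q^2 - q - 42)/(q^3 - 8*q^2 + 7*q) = (q + 6)/(q*(q - 1))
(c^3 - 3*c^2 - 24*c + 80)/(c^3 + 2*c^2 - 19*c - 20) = (c - 4)/(c + 1)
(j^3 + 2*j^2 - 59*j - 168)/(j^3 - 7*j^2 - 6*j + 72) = (j^2 - j - 56)/(j^2 - 10*j + 24)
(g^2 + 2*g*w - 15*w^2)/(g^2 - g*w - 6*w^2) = (g + 5*w)/(g + 2*w)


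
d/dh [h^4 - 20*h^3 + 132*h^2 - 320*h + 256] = 4*h^3 - 60*h^2 + 264*h - 320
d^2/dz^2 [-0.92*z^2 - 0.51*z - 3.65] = -1.84000000000000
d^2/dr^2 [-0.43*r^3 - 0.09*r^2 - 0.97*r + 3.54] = -2.58*r - 0.18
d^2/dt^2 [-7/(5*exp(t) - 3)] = (-175*exp(t) - 105)*exp(t)/(5*exp(t) - 3)^3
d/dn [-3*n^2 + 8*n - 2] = 8 - 6*n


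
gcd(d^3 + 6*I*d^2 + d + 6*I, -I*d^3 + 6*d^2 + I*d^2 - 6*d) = d + 6*I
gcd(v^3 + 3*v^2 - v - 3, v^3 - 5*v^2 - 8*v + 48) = v + 3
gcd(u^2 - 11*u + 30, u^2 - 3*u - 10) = u - 5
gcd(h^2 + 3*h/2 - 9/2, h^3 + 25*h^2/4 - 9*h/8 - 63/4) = h - 3/2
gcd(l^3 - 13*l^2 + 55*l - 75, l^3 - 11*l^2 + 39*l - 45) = l^2 - 8*l + 15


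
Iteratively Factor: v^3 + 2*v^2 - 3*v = (v - 1)*(v^2 + 3*v) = v*(v - 1)*(v + 3)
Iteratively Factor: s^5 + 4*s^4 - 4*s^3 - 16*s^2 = (s + 2)*(s^4 + 2*s^3 - 8*s^2) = s*(s + 2)*(s^3 + 2*s^2 - 8*s) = s*(s - 2)*(s + 2)*(s^2 + 4*s) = s^2*(s - 2)*(s + 2)*(s + 4)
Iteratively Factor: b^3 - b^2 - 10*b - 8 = (b + 2)*(b^2 - 3*b - 4) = (b - 4)*(b + 2)*(b + 1)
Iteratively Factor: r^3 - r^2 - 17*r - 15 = (r + 3)*(r^2 - 4*r - 5) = (r - 5)*(r + 3)*(r + 1)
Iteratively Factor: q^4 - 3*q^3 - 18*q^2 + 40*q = (q - 5)*(q^3 + 2*q^2 - 8*q) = q*(q - 5)*(q^2 + 2*q - 8) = q*(q - 5)*(q + 4)*(q - 2)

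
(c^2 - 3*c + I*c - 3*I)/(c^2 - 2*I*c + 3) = (c - 3)/(c - 3*I)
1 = 1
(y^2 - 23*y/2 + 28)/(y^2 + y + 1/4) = 2*(2*y^2 - 23*y + 56)/(4*y^2 + 4*y + 1)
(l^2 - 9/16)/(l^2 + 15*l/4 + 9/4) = (l - 3/4)/(l + 3)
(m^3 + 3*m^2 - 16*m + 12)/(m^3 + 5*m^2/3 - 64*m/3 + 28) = 3*(m - 1)/(3*m - 7)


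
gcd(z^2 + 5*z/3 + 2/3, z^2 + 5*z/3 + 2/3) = z^2 + 5*z/3 + 2/3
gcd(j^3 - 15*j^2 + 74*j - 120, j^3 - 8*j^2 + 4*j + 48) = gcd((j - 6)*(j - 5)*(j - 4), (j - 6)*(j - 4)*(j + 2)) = j^2 - 10*j + 24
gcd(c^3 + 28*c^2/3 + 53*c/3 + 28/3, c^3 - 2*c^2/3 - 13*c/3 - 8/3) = c + 1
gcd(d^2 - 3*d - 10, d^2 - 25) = d - 5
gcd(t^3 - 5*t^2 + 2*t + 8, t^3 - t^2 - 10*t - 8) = t^2 - 3*t - 4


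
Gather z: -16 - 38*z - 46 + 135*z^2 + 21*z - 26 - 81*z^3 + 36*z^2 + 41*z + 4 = -81*z^3 + 171*z^2 + 24*z - 84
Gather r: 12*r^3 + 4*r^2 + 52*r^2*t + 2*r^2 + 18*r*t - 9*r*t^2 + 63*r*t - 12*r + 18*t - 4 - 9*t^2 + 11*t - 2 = 12*r^3 + r^2*(52*t + 6) + r*(-9*t^2 + 81*t - 12) - 9*t^2 + 29*t - 6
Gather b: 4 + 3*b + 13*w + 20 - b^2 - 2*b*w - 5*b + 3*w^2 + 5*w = -b^2 + b*(-2*w - 2) + 3*w^2 + 18*w + 24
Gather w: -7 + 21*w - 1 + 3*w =24*w - 8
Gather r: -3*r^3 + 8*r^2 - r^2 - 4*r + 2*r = -3*r^3 + 7*r^2 - 2*r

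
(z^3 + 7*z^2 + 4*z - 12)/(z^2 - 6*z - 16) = (z^2 + 5*z - 6)/(z - 8)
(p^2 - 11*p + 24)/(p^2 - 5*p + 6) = (p - 8)/(p - 2)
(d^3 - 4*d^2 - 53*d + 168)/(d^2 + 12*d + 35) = (d^2 - 11*d + 24)/(d + 5)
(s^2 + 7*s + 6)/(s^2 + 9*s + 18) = (s + 1)/(s + 3)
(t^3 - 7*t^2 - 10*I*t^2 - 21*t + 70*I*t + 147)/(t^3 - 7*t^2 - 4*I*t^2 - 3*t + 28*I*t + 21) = (t - 7*I)/(t - I)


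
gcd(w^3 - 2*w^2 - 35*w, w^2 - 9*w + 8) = 1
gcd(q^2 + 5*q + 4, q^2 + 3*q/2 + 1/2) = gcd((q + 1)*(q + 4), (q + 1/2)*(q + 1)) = q + 1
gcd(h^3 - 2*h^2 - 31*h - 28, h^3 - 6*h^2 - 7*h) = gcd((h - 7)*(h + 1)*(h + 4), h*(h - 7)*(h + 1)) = h^2 - 6*h - 7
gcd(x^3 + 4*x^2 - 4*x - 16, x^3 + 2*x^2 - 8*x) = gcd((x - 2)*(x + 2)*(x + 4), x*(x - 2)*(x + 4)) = x^2 + 2*x - 8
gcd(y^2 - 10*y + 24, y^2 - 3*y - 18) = y - 6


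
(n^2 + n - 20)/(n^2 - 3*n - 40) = (n - 4)/(n - 8)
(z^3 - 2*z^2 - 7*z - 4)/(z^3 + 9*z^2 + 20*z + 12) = (z^2 - 3*z - 4)/(z^2 + 8*z + 12)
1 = 1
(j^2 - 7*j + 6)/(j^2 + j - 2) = (j - 6)/(j + 2)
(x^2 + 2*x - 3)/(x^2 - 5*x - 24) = (x - 1)/(x - 8)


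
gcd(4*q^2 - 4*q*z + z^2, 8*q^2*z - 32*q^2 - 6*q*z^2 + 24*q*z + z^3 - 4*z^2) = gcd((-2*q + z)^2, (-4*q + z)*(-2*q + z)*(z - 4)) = -2*q + z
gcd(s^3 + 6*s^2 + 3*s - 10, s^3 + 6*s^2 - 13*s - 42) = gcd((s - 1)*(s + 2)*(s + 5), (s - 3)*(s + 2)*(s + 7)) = s + 2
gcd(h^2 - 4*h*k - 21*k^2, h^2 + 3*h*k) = h + 3*k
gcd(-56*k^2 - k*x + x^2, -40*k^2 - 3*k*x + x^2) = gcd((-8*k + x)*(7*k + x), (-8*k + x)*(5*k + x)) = -8*k + x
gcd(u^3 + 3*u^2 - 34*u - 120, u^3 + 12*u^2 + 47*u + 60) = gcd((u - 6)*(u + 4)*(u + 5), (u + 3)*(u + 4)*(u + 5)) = u^2 + 9*u + 20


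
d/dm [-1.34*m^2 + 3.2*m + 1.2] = 3.2 - 2.68*m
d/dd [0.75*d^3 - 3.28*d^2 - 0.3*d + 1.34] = 2.25*d^2 - 6.56*d - 0.3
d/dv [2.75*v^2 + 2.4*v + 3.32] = 5.5*v + 2.4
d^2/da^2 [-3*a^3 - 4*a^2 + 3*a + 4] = -18*a - 8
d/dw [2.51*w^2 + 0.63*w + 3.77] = 5.02*w + 0.63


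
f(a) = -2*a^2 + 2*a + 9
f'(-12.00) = 50.00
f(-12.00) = -303.00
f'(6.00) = -22.00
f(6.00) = -51.00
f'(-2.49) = 11.96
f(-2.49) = -8.38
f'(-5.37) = 23.48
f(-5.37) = -59.41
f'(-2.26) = 11.04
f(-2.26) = -5.74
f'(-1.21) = 6.84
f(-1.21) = 3.65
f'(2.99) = -9.96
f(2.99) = -2.90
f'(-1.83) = 9.32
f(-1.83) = -1.36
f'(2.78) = -9.12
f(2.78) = -0.90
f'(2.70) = -8.80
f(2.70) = -0.18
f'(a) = 2 - 4*a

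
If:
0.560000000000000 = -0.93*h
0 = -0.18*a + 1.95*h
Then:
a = -6.52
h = -0.60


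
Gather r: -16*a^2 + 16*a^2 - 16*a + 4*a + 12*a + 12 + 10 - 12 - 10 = 0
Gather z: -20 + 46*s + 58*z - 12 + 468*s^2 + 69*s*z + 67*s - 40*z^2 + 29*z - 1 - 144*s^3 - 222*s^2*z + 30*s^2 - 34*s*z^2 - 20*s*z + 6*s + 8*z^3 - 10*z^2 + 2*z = -144*s^3 + 498*s^2 + 119*s + 8*z^3 + z^2*(-34*s - 50) + z*(-222*s^2 + 49*s + 89) - 33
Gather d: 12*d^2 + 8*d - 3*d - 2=12*d^2 + 5*d - 2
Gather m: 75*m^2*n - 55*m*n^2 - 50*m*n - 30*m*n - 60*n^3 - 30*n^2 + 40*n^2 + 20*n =75*m^2*n + m*(-55*n^2 - 80*n) - 60*n^3 + 10*n^2 + 20*n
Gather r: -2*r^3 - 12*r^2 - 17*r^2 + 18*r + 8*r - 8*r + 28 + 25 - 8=-2*r^3 - 29*r^2 + 18*r + 45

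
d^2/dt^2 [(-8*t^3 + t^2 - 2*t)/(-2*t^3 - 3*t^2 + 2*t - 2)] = 4*(-26*t^6 + 60*t^5 - 84*t^4 + 16*t^3 - 63*t^2 + 30*t + 2)/(8*t^9 + 36*t^8 + 30*t^7 - 21*t^6 + 42*t^5 + 42*t^4 - 56*t^3 + 60*t^2 - 24*t + 8)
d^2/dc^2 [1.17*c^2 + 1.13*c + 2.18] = 2.34000000000000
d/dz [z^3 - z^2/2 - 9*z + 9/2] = 3*z^2 - z - 9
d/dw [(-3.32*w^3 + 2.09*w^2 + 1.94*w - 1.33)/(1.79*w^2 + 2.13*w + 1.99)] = (-5.9428*w^4 - 14.1432*w^3 - 18.8413*w^2 + 13.0796*w + 6.6935)/(3.2041*w^4 + 7.6254*w^3 + 11.6611*w^2 + 8.4774*w + 3.9601)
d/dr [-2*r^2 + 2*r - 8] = 2 - 4*r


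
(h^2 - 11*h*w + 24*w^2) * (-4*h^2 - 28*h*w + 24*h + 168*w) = -4*h^4 + 16*h^3*w + 24*h^3 + 212*h^2*w^2 - 96*h^2*w - 672*h*w^3 - 1272*h*w^2 + 4032*w^3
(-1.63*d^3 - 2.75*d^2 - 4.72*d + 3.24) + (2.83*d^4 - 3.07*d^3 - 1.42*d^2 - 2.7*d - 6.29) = 2.83*d^4 - 4.7*d^3 - 4.17*d^2 - 7.42*d - 3.05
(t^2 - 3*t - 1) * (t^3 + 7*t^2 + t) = t^5 + 4*t^4 - 21*t^3 - 10*t^2 - t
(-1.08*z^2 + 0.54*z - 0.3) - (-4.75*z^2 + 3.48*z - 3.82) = 3.67*z^2 - 2.94*z + 3.52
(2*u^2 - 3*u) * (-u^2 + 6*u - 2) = -2*u^4 + 15*u^3 - 22*u^2 + 6*u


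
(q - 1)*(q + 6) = q^2 + 5*q - 6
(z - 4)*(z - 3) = z^2 - 7*z + 12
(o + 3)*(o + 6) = o^2 + 9*o + 18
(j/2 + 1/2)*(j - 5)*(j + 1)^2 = j^4/2 - j^3 - 6*j^2 - 7*j - 5/2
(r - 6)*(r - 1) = r^2 - 7*r + 6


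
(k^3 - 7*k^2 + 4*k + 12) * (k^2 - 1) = k^5 - 7*k^4 + 3*k^3 + 19*k^2 - 4*k - 12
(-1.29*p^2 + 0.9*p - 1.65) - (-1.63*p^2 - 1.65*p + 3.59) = 0.34*p^2 + 2.55*p - 5.24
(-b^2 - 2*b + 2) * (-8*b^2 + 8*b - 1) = 8*b^4 + 8*b^3 - 31*b^2 + 18*b - 2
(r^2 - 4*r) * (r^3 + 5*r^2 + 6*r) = r^5 + r^4 - 14*r^3 - 24*r^2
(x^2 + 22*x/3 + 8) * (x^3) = x^5 + 22*x^4/3 + 8*x^3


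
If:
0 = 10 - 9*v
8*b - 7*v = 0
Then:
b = 35/36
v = 10/9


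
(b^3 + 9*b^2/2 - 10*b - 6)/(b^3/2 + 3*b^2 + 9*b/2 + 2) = (2*b^3 + 9*b^2 - 20*b - 12)/(b^3 + 6*b^2 + 9*b + 4)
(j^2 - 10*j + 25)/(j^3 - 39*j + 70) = (j - 5)/(j^2 + 5*j - 14)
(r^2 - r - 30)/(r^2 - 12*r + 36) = (r + 5)/(r - 6)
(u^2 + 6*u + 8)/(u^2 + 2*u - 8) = (u + 2)/(u - 2)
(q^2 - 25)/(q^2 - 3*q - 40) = (q - 5)/(q - 8)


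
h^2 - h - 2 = (h - 2)*(h + 1)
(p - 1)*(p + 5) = p^2 + 4*p - 5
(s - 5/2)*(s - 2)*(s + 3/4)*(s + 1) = s^4 - 11*s^3/4 - 17*s^2/8 + 43*s/8 + 15/4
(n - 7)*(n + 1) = n^2 - 6*n - 7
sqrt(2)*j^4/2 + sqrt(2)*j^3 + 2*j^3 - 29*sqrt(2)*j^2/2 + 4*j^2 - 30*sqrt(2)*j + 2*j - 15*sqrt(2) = (j + 1)*(j - 3*sqrt(2))*(j + 5*sqrt(2))*(sqrt(2)*j/2 + sqrt(2)/2)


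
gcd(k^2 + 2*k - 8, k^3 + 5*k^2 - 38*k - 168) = k + 4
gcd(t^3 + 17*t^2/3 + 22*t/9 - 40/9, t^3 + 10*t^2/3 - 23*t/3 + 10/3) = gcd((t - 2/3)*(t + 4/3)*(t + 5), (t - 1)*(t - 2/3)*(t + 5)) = t^2 + 13*t/3 - 10/3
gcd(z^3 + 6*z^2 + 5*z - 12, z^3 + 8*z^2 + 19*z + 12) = z^2 + 7*z + 12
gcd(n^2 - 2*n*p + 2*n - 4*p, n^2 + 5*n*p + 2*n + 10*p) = n + 2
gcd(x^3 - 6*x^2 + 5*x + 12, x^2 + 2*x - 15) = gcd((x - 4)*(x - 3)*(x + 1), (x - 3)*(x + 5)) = x - 3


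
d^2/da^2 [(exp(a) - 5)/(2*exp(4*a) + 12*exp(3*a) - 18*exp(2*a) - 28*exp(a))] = (9*exp(7*a) - 14*exp(6*a) - 564*exp(5*a) - 1116*exp(4*a) + 3317*exp(3*a) - 906*exp(2*a) - 1890*exp(a) - 980)*exp(-a)/(2*(exp(9*a) + 18*exp(8*a) + 81*exp(7*a) - 150*exp(6*a) - 1233*exp(5*a) + 702*exp(4*a) + 4395*exp(3*a) + 126*exp(2*a) - 5292*exp(a) - 2744))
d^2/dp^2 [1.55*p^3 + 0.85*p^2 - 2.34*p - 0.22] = 9.3*p + 1.7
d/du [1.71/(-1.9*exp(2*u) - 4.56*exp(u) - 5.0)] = (6.498*exp(u) + 7.7976)*exp(u)/(1.9*exp(2*u) + 4.56*exp(u) + 5.0)^2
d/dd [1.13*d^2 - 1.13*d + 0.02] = 2.26*d - 1.13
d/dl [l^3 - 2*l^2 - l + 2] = 3*l^2 - 4*l - 1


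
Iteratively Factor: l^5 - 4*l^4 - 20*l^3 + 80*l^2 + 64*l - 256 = (l - 4)*(l^4 - 20*l^2 + 64) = (l - 4)*(l + 4)*(l^3 - 4*l^2 - 4*l + 16) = (l - 4)*(l - 2)*(l + 4)*(l^2 - 2*l - 8) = (l - 4)*(l - 2)*(l + 2)*(l + 4)*(l - 4)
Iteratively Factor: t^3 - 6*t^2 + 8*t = (t - 2)*(t^2 - 4*t) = (t - 4)*(t - 2)*(t)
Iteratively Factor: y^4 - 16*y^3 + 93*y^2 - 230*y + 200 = (y - 2)*(y^3 - 14*y^2 + 65*y - 100) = (y - 5)*(y - 2)*(y^2 - 9*y + 20) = (y - 5)^2*(y - 2)*(y - 4)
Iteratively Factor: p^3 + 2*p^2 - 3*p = (p + 3)*(p^2 - p) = p*(p + 3)*(p - 1)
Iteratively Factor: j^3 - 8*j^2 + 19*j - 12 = (j - 3)*(j^2 - 5*j + 4) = (j - 3)*(j - 1)*(j - 4)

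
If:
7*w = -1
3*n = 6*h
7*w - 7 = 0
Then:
No Solution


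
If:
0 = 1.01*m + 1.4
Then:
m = -1.39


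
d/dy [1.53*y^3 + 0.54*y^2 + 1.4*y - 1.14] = 4.59*y^2 + 1.08*y + 1.4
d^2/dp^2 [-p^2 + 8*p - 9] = -2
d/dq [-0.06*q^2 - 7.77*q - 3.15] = -0.12*q - 7.77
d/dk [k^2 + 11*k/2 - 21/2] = 2*k + 11/2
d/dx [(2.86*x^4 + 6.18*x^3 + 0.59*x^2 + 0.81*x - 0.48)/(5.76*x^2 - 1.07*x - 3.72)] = (32.9472*x^5 + 26.4162*x^4 - 55.782*x^3 - 74.2657*x^2 + 1.14*x - 3.5268)/(33.1776*x^4 - 12.3264*x^3 - 41.7095*x^2 + 7.9608*x + 13.8384)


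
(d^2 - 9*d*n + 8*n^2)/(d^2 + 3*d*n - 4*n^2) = (d - 8*n)/(d + 4*n)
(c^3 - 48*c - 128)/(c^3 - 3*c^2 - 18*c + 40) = (c^2 - 4*c - 32)/(c^2 - 7*c + 10)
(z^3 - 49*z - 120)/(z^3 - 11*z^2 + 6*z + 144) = (z + 5)/(z - 6)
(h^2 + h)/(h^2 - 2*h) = (h + 1)/(h - 2)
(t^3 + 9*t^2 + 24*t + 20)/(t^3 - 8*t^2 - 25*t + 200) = (t^2 + 4*t + 4)/(t^2 - 13*t + 40)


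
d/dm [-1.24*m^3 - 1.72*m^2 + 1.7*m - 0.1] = -3.72*m^2 - 3.44*m + 1.7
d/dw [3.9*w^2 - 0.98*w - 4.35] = 7.8*w - 0.98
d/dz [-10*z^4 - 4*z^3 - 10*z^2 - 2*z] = -40*z^3 - 12*z^2 - 20*z - 2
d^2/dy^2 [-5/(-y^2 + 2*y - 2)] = 10*(-y^2 + 2*y + 4*(y - 1)^2 - 2)/(y^2 - 2*y + 2)^3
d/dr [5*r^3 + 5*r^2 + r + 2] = 15*r^2 + 10*r + 1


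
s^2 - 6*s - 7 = (s - 7)*(s + 1)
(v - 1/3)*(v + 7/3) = v^2 + 2*v - 7/9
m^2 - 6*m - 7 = (m - 7)*(m + 1)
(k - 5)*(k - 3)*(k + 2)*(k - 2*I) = k^4 - 6*k^3 - 2*I*k^3 - k^2 + 12*I*k^2 + 30*k + 2*I*k - 60*I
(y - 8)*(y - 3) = y^2 - 11*y + 24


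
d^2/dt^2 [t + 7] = 0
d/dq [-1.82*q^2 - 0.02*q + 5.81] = -3.64*q - 0.02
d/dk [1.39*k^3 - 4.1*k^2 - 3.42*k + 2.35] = 4.17*k^2 - 8.2*k - 3.42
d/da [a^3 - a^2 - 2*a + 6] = 3*a^2 - 2*a - 2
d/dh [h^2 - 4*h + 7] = 2*h - 4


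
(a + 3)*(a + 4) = a^2 + 7*a + 12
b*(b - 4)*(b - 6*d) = b^3 - 6*b^2*d - 4*b^2 + 24*b*d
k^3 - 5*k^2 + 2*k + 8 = (k - 4)*(k - 2)*(k + 1)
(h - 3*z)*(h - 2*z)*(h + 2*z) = h^3 - 3*h^2*z - 4*h*z^2 + 12*z^3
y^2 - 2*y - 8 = (y - 4)*(y + 2)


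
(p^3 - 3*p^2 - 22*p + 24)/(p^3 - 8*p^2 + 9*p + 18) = (p^2 + 3*p - 4)/(p^2 - 2*p - 3)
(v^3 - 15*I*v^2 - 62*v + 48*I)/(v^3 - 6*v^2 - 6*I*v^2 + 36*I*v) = (v^2 - 9*I*v - 8)/(v*(v - 6))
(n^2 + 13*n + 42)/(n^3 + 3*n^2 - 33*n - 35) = (n + 6)/(n^2 - 4*n - 5)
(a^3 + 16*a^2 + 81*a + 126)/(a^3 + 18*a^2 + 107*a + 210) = (a + 3)/(a + 5)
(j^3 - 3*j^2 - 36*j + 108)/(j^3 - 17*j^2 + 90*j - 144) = (j + 6)/(j - 8)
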